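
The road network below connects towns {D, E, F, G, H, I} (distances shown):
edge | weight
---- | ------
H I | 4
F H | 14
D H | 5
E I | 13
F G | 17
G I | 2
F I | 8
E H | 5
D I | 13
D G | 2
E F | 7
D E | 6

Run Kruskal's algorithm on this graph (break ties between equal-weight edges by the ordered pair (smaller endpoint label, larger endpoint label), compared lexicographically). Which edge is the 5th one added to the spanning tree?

Sort edges by weight, then run Kruskal:
D G (2): add — endpoints in different components.
G I (2): add — endpoints in different components.
H I (4): add — endpoints in different components.
D H (5): skip — D and H already connected.
E H (5): add — endpoints in different components.
D E (6): skip — D and E already connected.
E F (7): add — endpoints in different components.
The 5th edge added is E F.

E-F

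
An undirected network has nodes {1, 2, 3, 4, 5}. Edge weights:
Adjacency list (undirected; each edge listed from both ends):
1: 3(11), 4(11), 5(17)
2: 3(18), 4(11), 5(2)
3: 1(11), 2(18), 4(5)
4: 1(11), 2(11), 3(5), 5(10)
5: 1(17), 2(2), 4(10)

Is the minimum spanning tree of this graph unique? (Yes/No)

No

Kruskal's algorithm — process edges by increasing weight (ties by edge label):
2 5 (2): add — endpoints in different components.
3 4 (5): add — endpoints in different components.
4 5 (10): add — endpoints in different components.
1 3 (11): add — endpoints in different components.
Non-tree edge 1 4 has weight 11, equal to the heaviest edge on its tree cycle — swapping gives another MST of the same weight. Not unique.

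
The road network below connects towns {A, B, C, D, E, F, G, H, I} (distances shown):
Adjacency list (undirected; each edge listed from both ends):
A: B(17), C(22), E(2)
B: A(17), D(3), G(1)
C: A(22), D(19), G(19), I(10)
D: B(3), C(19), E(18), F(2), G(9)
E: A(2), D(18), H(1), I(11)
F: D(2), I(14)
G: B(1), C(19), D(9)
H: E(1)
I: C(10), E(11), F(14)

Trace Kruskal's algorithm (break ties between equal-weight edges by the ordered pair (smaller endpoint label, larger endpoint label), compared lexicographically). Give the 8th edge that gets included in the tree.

F-I

Kruskal's algorithm — process edges by increasing weight (ties by edge label):
B–G (1): add — endpoints in different components.
E–H (1): add — endpoints in different components.
A–E (2): add — endpoints in different components.
D–F (2): add — endpoints in different components.
B–D (3): add — endpoints in different components.
D–G (9): skip — D and G already connected.
C–I (10): add — endpoints in different components.
E–I (11): add — endpoints in different components.
F–I (14): add — endpoints in different components.
The 8th edge added is F–I.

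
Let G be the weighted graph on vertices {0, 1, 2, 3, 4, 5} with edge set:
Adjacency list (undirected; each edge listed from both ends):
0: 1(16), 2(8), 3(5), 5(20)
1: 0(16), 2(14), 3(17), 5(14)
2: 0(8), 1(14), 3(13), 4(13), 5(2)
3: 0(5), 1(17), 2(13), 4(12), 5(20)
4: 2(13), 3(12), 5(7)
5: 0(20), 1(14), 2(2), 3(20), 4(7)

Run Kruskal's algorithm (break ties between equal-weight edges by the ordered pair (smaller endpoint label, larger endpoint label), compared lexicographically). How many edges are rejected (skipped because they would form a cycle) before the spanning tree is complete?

3

Sort edges by weight, then run Kruskal:
2—5 (2): add — endpoints in different components.
0—3 (5): add — endpoints in different components.
4—5 (7): add — endpoints in different components.
0—2 (8): add — endpoints in different components.
3—4 (12): skip — 3 and 4 already connected.
2—3 (13): skip — 2 and 3 already connected.
2—4 (13): skip — 2 and 4 already connected.
1—2 (14): add — endpoints in different components.
Edges rejected before the tree was complete: 3.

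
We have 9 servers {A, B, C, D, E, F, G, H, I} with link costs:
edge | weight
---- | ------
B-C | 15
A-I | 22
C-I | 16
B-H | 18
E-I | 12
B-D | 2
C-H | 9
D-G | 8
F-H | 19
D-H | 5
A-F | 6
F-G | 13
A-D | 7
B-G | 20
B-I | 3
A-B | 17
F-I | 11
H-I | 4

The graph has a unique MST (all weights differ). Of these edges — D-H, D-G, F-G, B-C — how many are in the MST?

1

Kruskal: consider edges lightest-first.
B-D (2): add — endpoints in different components.
B-I (3): add — endpoints in different components.
H-I (4): add — endpoints in different components.
D-H (5): skip — D and H already connected.
A-F (6): add — endpoints in different components.
A-D (7): add — endpoints in different components.
D-G (8): add — endpoints in different components.
C-H (9): add — endpoints in different components.
F-I (11): skip — F and I already connected.
E-I (12): add — endpoints in different components.
MST edge set: {B-D, B-I, H-I, A-F, A-D, D-G, C-H, E-I}.
Of the listed edges, {D-G} are in the MST → 1.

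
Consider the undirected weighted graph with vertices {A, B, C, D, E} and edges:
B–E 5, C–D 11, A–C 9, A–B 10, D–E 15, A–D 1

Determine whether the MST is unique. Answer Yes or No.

Sort edges by weight, then run Kruskal:
A–D (1): add — endpoints in different components.
B–E (5): add — endpoints in different components.
A–C (9): add — endpoints in different components.
A–B (10): add — endpoints in different components.
Every non-tree edge has weight strictly greater than the heaviest edge on the tree path between its endpoints, so the MST is unique.

Yes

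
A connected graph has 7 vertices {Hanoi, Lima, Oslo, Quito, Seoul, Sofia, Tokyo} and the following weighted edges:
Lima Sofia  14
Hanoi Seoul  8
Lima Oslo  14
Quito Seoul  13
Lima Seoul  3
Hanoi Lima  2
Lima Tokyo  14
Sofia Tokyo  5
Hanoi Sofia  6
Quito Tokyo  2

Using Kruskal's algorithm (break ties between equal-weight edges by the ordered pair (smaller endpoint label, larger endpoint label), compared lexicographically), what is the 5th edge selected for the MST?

Hanoi-Sofia

Kruskal's algorithm — process edges by increasing weight (ties by edge label):
Hanoi Lima (2): add — endpoints in different components.
Quito Tokyo (2): add — endpoints in different components.
Lima Seoul (3): add — endpoints in different components.
Sofia Tokyo (5): add — endpoints in different components.
Hanoi Sofia (6): add — endpoints in different components.
Hanoi Seoul (8): skip — Seoul and Hanoi already connected.
Quito Seoul (13): skip — Quito and Seoul already connected.
Lima Oslo (14): add — endpoints in different components.
The 5th edge added is Hanoi Sofia.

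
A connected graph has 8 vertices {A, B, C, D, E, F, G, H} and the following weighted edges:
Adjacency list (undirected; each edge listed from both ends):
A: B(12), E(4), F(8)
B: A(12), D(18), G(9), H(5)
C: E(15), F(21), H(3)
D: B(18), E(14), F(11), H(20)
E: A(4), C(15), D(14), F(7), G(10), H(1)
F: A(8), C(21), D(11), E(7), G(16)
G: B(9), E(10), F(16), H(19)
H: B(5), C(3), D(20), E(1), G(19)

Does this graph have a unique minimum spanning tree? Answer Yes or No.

Sort edges by weight, then run Kruskal:
E H (1): add — endpoints in different components.
C H (3): add — endpoints in different components.
A E (4): add — endpoints in different components.
B H (5): add — endpoints in different components.
E F (7): add — endpoints in different components.
A F (8): skip — A and F already connected.
B G (9): add — endpoints in different components.
E G (10): skip — E and G already connected.
D F (11): add — endpoints in different components.
Every non-tree edge has weight strictly greater than the heaviest edge on the tree path between its endpoints, so the MST is unique.

Yes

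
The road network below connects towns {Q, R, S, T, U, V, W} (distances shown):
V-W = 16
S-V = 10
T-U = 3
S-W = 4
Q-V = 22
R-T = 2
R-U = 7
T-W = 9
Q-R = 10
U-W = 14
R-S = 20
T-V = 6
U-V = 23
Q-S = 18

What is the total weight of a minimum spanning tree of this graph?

Grow the tree from S using Prim:
Step 1: frontier [S-W 4, S-V 10, Q-S 18, R-S 20] → take S-W (4); add W.
Step 2: frontier [S-V 10, Q-S 18, R-S 20, T-W 9, U-W 14, V-W 16] → take T-W (9); add T.
Step 3: frontier [S-V 10, Q-S 18, R-S 20, R-T 2, T-U 3, T-V 6, U-W 14, V-W 16] → take R-T (2); add R.
Step 4: frontier [R-U 7, Q-R 10, S-V 10, Q-S 18, T-U 3, T-V 6, U-W 14, V-W 16] → take T-U (3); add U.
Step 5: frontier [Q-R 10, S-V 10, Q-S 18, T-V 6, U-V 23, V-W 16] → take T-V (6); add V.
Step 6: frontier [Q-R 10, Q-S 18, Q-V 22] → take Q-R (10); add Q.
MST edges: S-W, T-W, R-T, T-U, T-V, Q-R; total weight 4+9+2+3+6+10 = 34.

34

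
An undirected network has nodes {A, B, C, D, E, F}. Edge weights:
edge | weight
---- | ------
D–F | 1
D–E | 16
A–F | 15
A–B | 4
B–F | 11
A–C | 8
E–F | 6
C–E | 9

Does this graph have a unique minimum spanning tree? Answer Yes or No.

Kruskal: consider edges lightest-first.
D–F (1): add — endpoints in different components.
A–B (4): add — endpoints in different components.
E–F (6): add — endpoints in different components.
A–C (8): add — endpoints in different components.
C–E (9): add — endpoints in different components.
Every non-tree edge has weight strictly greater than the heaviest edge on the tree path between its endpoints, so the MST is unique.

Yes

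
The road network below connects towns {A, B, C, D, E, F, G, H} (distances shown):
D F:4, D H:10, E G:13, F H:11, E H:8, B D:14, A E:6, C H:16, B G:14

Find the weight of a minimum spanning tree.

71

Kruskal: consider edges lightest-first.
D F (4): add — endpoints in different components.
A E (6): add — endpoints in different components.
E H (8): add — endpoints in different components.
D H (10): add — endpoints in different components.
F H (11): skip — F and H already connected.
E G (13): add — endpoints in different components.
B D (14): add — endpoints in different components.
B G (14): skip — B and G already connected.
C H (16): add — endpoints in different components.
MST edges: D F, A E, E H, D H, E G, B D, C H; total weight 4+6+8+10+13+14+16 = 71.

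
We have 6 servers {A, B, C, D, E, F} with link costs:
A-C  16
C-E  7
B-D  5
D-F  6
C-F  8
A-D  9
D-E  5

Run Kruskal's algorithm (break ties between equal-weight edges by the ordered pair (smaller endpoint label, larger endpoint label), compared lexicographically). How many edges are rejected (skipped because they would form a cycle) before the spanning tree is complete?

1

Kruskal: consider edges lightest-first.
B-D (5): add — endpoints in different components.
D-E (5): add — endpoints in different components.
D-F (6): add — endpoints in different components.
C-E (7): add — endpoints in different components.
C-F (8): skip — C and F already connected.
A-D (9): add — endpoints in different components.
Edges rejected before the tree was complete: 1.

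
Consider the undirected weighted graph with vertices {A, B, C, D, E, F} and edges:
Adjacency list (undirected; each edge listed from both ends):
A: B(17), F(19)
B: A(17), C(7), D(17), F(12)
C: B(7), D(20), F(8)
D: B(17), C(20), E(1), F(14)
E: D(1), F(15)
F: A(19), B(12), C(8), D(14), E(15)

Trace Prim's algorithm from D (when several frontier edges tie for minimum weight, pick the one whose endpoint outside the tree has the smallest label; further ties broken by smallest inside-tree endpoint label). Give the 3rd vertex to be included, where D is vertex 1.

Prim's algorithm from D:
Step 1: cheapest edge leaving the tree is D–E (1); add E.
Step 2: cheapest edge leaving the tree is D–F (14); add F.
Step 3: cheapest edge leaving the tree is C–F (8); add C.
Step 4: cheapest edge leaving the tree is B–C (7); add B.
Step 5: cheapest edge leaving the tree is A–B (17); add A.
Vertex order: D, E, F, C, B, A. The 3rd vertex is F.

F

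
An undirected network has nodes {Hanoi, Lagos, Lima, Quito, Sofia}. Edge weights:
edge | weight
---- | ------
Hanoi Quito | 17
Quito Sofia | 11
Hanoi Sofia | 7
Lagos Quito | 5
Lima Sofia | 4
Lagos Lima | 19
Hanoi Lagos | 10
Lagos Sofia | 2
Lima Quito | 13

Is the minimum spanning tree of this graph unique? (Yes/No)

Kruskal's algorithm — process edges by increasing weight (ties by edge label):
Lagos Sofia (2): add. Components now {Lagos,Sofia} {Lima} {Hanoi} {Quito}
Lima Sofia (4): add. Components now {Lagos,Lima,Sofia} {Hanoi} {Quito}
Lagos Quito (5): add. Components now {Lagos,Lima,Quito,Sofia} {Hanoi}
Hanoi Sofia (7): add. Components now {Hanoi,Lagos,Lima,Quito,Sofia}
Every non-tree edge has weight strictly greater than the heaviest edge on the tree path between its endpoints, so the MST is unique.

Yes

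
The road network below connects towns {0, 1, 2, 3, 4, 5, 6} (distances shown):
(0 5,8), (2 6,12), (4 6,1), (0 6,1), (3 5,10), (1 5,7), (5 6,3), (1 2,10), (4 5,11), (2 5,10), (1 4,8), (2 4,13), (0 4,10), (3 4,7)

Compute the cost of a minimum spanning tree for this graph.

29

Prim's algorithm from 2:
Step 1: frontier [1 2 10, 2 5 10, 2 6 12, 2 4 13] → take 1 2 (10); add 1.
Step 2: frontier [1 5 7, 1 4 8, 2 5 10, 2 6 12, 2 4 13] → take 1 5 (7); add 5.
Step 3: frontier [1 4 8, 2 6 12, 2 4 13, 5 6 3, 0 5 8, 3 5 10, 4 5 11] → take 5 6 (3); add 6.
Step 4: frontier [1 4 8, 2 4 13, 0 5 8, 3 5 10, 4 5 11, 0 6 1, 4 6 1] → take 0 6 (1); add 0.
Step 5: frontier [0 4 10, 1 4 8, 2 4 13, 3 5 10, 4 5 11, 4 6 1] → take 4 6 (1); add 4.
Step 6: frontier [3 4 7, 3 5 10] → take 3 4 (7); add 3.
MST edges: 1 2, 1 5, 5 6, 0 6, 4 6, 3 4; total weight 10+7+3+1+1+7 = 29.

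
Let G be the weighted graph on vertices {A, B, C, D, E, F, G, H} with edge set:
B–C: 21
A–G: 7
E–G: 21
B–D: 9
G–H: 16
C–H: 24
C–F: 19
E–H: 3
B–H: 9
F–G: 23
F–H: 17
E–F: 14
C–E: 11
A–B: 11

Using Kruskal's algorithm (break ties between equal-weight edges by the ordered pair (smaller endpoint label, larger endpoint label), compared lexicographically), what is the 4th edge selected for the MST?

B-H

Kruskal: consider edges lightest-first.
E–H (3): add — endpoints in different components.
A–G (7): add — endpoints in different components.
B–D (9): add — endpoints in different components.
B–H (9): add — endpoints in different components.
A–B (11): add — endpoints in different components.
C–E (11): add — endpoints in different components.
E–F (14): add — endpoints in different components.
The 4th edge added is B–H.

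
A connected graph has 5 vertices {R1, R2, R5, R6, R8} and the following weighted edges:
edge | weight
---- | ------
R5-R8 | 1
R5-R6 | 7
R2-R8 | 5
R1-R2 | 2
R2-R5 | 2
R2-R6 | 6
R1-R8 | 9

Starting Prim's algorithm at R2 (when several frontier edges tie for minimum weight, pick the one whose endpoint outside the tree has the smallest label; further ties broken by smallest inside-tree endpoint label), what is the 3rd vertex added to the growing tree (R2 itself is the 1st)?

R5

Prim's algorithm from R2:
Step 1: cheapest edge leaving the tree is R1-R2 (2); add R1.
Step 2: cheapest edge leaving the tree is R2-R5 (2); add R5.
Step 3: cheapest edge leaving the tree is R5-R8 (1); add R8.
Step 4: cheapest edge leaving the tree is R2-R6 (6); add R6.
Vertex order: R2, R1, R5, R8, R6. The 3rd vertex is R5.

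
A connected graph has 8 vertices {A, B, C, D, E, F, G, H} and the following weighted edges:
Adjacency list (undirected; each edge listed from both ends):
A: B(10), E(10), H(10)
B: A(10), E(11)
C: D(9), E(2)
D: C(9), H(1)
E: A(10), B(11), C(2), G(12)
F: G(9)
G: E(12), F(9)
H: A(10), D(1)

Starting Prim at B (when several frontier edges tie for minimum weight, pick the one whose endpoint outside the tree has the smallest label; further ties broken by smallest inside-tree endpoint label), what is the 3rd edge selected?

Prim, starting at B.
Step 1: frontier [A—B 10, B—E 11] → take A—B (10); add A.
Step 2: frontier [A—E 10, A—H 10, B—E 11] → take A—E (10); add E.
Step 3: frontier [A—H 10, C—E 2, E—G 12] → take C—E (2); add C.
Step 4: frontier [A—H 10, C—D 9, E—G 12] → take C—D (9); add D.
Step 5: frontier [A—H 10, D—H 1, E—G 12] → take D—H (1); add H.
Step 6: frontier [E—G 12] → take E—G (12); add G.
Step 7: frontier [F—G 9] → take F—G (9); add F.
The 3rd edge added is C—E.

C-E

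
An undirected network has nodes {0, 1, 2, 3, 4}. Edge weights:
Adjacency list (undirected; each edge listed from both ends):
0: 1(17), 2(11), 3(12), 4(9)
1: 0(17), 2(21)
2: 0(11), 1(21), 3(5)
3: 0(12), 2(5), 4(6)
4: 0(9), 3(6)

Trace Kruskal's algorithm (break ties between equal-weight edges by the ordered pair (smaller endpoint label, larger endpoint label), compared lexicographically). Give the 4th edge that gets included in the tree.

Kruskal's algorithm — process edges by increasing weight (ties by edge label):
2—3 (5): add — endpoints in different components.
3—4 (6): add — endpoints in different components.
0—4 (9): add — endpoints in different components.
0—2 (11): skip — 0 and 2 already connected.
0—3 (12): skip — 0 and 3 already connected.
0—1 (17): add — endpoints in different components.
The 4th edge added is 0—1.

0-1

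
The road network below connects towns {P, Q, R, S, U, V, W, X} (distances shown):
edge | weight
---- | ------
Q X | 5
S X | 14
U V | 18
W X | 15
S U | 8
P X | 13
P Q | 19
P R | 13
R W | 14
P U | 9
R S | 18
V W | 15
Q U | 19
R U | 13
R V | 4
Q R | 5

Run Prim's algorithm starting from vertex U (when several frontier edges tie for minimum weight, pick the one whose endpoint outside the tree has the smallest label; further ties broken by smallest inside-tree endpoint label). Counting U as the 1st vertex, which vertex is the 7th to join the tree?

X

Grow the tree from U using Prim:
Step 1: cheapest edge leaving the tree is S U (8); add S.
Step 2: cheapest edge leaving the tree is P U (9); add P.
Step 3: cheapest edge leaving the tree is P R (13); add R.
Step 4: cheapest edge leaving the tree is R V (4); add V.
Step 5: cheapest edge leaving the tree is Q R (5); add Q.
Step 6: cheapest edge leaving the tree is Q X (5); add X.
Step 7: cheapest edge leaving the tree is R W (14); add W.
Vertex order: U, S, P, R, V, Q, X, W. The 7th vertex is X.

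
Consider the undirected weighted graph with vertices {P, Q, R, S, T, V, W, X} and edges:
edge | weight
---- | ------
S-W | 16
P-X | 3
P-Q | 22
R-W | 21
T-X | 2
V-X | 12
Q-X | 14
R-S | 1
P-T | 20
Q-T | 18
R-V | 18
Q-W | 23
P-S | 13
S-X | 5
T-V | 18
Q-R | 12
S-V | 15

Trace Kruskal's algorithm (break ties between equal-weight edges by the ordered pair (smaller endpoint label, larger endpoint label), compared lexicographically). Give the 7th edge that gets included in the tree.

S-W

Sort edges by weight, then run Kruskal:
R-S (1): add — endpoints in different components.
T-X (2): add — endpoints in different components.
P-X (3): add — endpoints in different components.
S-X (5): add — endpoints in different components.
Q-R (12): add — endpoints in different components.
V-X (12): add — endpoints in different components.
P-S (13): skip — S and P already connected.
Q-X (14): skip — Q and X already connected.
S-V (15): skip — S and V already connected.
S-W (16): add — endpoints in different components.
The 7th edge added is S-W.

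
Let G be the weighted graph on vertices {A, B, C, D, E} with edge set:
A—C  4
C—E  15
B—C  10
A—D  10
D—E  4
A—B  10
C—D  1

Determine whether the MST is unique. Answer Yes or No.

Sort edges by weight, then run Kruskal:
C—D (1): add. Components now {A} {B} {C,D} {E}
A—C (4): add. Components now {A,C,D} {B} {E}
D—E (4): add. Components now {A,C,D,E} {B}
A—B (10): add. Components now {A,B,C,D,E}
Non-tree edge B—C has weight 10, equal to the heaviest edge on its tree cycle — swapping gives another MST of the same weight. Not unique.

No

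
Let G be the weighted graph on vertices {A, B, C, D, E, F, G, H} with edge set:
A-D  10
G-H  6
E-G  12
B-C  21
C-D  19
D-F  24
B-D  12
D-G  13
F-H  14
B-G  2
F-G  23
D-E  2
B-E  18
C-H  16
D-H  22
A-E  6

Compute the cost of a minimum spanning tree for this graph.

58

Kruskal: consider edges lightest-first.
B-G (2): add — endpoints in different components.
D-E (2): add — endpoints in different components.
A-E (6): add — endpoints in different components.
G-H (6): add — endpoints in different components.
A-D (10): skip — A and D already connected.
B-D (12): add — endpoints in different components.
E-G (12): skip — E and G already connected.
D-G (13): skip — D and G already connected.
F-H (14): add — endpoints in different components.
C-H (16): add — endpoints in different components.
MST edges: B-G, D-E, A-E, G-H, B-D, F-H, C-H; total weight 2+2+6+6+12+14+16 = 58.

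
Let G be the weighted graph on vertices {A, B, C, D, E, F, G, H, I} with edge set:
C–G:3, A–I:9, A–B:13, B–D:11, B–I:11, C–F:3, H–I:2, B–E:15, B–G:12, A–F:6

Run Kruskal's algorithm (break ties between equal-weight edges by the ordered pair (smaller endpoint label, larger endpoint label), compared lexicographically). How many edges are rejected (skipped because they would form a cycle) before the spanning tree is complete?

2

Kruskal's algorithm — process edges by increasing weight (ties by edge label):
H–I (2): add — endpoints in different components.
C–F (3): add — endpoints in different components.
C–G (3): add — endpoints in different components.
A–F (6): add — endpoints in different components.
A–I (9): add — endpoints in different components.
B–D (11): add — endpoints in different components.
B–I (11): add — endpoints in different components.
B–G (12): skip — B and G already connected.
A–B (13): skip — A and B already connected.
B–E (15): add — endpoints in different components.
Edges rejected before the tree was complete: 2.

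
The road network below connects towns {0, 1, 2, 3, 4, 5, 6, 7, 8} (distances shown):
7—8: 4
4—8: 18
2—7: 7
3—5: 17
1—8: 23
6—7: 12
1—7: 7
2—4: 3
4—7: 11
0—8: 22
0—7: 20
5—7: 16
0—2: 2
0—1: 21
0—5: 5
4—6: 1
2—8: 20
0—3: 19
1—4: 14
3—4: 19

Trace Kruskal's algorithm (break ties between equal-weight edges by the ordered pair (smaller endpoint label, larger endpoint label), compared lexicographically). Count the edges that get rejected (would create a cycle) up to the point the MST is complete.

Kruskal's algorithm — process edges by increasing weight (ties by edge label):
4—6 (1): add — endpoints in different components.
0—2 (2): add — endpoints in different components.
2—4 (3): add — endpoints in different components.
7—8 (4): add — endpoints in different components.
0—5 (5): add — endpoints in different components.
1—7 (7): add — endpoints in different components.
2—7 (7): add — endpoints in different components.
4—7 (11): skip — 4 and 7 already connected.
6—7 (12): skip — 6 and 7 already connected.
1—4 (14): skip — 1 and 4 already connected.
5—7 (16): skip — 5 and 7 already connected.
3—5 (17): add — endpoints in different components.
Edges rejected before the tree was complete: 4.

4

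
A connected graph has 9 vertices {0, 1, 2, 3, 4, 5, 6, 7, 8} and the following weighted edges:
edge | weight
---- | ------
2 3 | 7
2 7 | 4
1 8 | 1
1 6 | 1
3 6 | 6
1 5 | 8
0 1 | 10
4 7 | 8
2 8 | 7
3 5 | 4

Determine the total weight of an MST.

41

Kruskal: consider edges lightest-first.
1 6 (1): add — endpoints in different components.
1 8 (1): add — endpoints in different components.
2 7 (4): add — endpoints in different components.
3 5 (4): add — endpoints in different components.
3 6 (6): add — endpoints in different components.
2 3 (7): add — endpoints in different components.
2 8 (7): skip — 2 and 8 already connected.
1 5 (8): skip — 1 and 5 already connected.
4 7 (8): add — endpoints in different components.
0 1 (10): add — endpoints in different components.
MST edges: 1 6, 1 8, 2 7, 3 5, 3 6, 2 3, 4 7, 0 1; total weight 1+1+4+4+6+7+8+10 = 41.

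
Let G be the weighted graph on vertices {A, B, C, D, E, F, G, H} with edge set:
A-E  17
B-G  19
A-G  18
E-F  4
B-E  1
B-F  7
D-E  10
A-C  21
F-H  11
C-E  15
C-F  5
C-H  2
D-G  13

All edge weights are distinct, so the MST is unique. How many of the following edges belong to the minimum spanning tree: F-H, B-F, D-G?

1

Sort edges by weight, then run Kruskal:
B-E (1): add — endpoints in different components.
C-H (2): add — endpoints in different components.
E-F (4): add — endpoints in different components.
C-F (5): add — endpoints in different components.
B-F (7): skip — B and F already connected.
D-E (10): add — endpoints in different components.
F-H (11): skip — F and H already connected.
D-G (13): add — endpoints in different components.
C-E (15): skip — C and E already connected.
A-E (17): add — endpoints in different components.
MST edge set: {B-E, C-H, E-F, C-F, D-E, D-G, A-E}.
Of the listed edges, {D-G} are in the MST → 1.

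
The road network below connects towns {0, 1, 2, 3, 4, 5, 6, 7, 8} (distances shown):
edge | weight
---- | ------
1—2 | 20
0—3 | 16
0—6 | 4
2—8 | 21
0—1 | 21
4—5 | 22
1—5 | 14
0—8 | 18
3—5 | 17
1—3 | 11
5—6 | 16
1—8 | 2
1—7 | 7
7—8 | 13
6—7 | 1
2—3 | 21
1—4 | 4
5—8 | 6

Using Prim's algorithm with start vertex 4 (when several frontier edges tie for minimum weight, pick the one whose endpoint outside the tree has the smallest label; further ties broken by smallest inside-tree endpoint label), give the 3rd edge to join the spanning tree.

5-8

Prim, starting at 4.
Step 1: cheapest edge leaving the tree is 1—4 (4); add 1.
Step 2: cheapest edge leaving the tree is 1—8 (2); add 8.
Step 3: cheapest edge leaving the tree is 5—8 (6); add 5.
Step 4: cheapest edge leaving the tree is 1—7 (7); add 7.
Step 5: cheapest edge leaving the tree is 6—7 (1); add 6.
Step 6: cheapest edge leaving the tree is 0—6 (4); add 0.
Step 7: cheapest edge leaving the tree is 1—3 (11); add 3.
Step 8: cheapest edge leaving the tree is 1—2 (20); add 2.
The 3rd edge added is 5—8.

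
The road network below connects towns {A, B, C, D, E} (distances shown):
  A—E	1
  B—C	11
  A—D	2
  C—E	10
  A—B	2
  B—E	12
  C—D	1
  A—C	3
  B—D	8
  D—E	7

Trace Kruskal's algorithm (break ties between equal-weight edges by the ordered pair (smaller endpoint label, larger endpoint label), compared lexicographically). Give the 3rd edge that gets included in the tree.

Sort edges by weight, then run Kruskal:
A—E (1): add. Components now {A,E} {B} {C} {D}
C—D (1): add. Components now {A,E} {B} {C,D}
A—B (2): add. Components now {A,B,E} {C,D}
A—D (2): add. Components now {A,B,C,D,E}
The 3rd edge added is A—B.

A-B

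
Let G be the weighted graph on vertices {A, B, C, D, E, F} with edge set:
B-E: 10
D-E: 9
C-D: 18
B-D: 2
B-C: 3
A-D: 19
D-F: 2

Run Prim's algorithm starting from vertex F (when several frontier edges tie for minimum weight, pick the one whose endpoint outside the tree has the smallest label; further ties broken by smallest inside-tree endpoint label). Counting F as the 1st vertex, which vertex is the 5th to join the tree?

E

Prim's algorithm from F:
Step 1: cheapest edge leaving the tree is D-F (2); add D.
Step 2: cheapest edge leaving the tree is B-D (2); add B.
Step 3: cheapest edge leaving the tree is B-C (3); add C.
Step 4: cheapest edge leaving the tree is D-E (9); add E.
Step 5: cheapest edge leaving the tree is A-D (19); add A.
Vertex order: F, D, B, C, E, A. The 5th vertex is E.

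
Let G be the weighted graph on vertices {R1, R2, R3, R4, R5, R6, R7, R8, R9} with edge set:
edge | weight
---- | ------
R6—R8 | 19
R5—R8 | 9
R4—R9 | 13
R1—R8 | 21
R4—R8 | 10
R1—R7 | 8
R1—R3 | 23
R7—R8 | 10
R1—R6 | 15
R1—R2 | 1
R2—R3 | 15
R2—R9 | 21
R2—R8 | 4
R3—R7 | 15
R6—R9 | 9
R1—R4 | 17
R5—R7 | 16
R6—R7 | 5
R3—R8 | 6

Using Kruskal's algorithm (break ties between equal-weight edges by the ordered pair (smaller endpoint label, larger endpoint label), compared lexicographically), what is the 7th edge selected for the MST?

Kruskal's algorithm — process edges by increasing weight (ties by edge label):
R1—R2 (1): add — endpoints in different components.
R2—R8 (4): add — endpoints in different components.
R6—R7 (5): add — endpoints in different components.
R3—R8 (6): add — endpoints in different components.
R1—R7 (8): add — endpoints in different components.
R5—R8 (9): add — endpoints in different components.
R6—R9 (9): add — endpoints in different components.
R4—R8 (10): add — endpoints in different components.
The 7th edge added is R6—R9.

R6-R9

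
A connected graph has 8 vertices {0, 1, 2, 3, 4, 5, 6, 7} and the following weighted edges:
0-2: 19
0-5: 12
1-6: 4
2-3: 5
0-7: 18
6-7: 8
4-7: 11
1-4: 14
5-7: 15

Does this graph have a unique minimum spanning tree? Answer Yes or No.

Yes

Kruskal: consider edges lightest-first.
1-6 (4): add — endpoints in different components.
2-3 (5): add — endpoints in different components.
6-7 (8): add — endpoints in different components.
4-7 (11): add — endpoints in different components.
0-5 (12): add — endpoints in different components.
1-4 (14): skip — 1 and 4 already connected.
5-7 (15): add — endpoints in different components.
0-7 (18): skip — 0 and 7 already connected.
0-2 (19): add — endpoints in different components.
Every non-tree edge has weight strictly greater than the heaviest edge on the tree path between its endpoints, so the MST is unique.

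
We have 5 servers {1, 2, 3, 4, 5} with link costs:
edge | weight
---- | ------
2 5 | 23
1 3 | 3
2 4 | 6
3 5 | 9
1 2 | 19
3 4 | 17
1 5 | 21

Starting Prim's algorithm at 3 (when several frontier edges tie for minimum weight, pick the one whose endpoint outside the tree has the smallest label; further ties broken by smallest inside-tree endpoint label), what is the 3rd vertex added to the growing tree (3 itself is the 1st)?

5

Prim, starting at 3.
Step 1: cheapest edge leaving the tree is 1 3 (3); add 1.
Step 2: cheapest edge leaving the tree is 3 5 (9); add 5.
Step 3: cheapest edge leaving the tree is 3 4 (17); add 4.
Step 4: cheapest edge leaving the tree is 2 4 (6); add 2.
Vertex order: 3, 1, 5, 4, 2. The 3rd vertex is 5.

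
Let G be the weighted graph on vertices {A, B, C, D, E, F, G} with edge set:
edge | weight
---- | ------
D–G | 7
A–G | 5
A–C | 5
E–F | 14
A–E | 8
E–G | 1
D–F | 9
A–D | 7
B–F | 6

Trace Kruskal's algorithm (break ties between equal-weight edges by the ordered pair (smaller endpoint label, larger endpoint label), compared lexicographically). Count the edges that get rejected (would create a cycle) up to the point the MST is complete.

Kruskal's algorithm — process edges by increasing weight (ties by edge label):
E–G (1): add — endpoints in different components.
A–C (5): add — endpoints in different components.
A–G (5): add — endpoints in different components.
B–F (6): add — endpoints in different components.
A–D (7): add — endpoints in different components.
D–G (7): skip — D and G already connected.
A–E (8): skip — A and E already connected.
D–F (9): add — endpoints in different components.
Edges rejected before the tree was complete: 2.

2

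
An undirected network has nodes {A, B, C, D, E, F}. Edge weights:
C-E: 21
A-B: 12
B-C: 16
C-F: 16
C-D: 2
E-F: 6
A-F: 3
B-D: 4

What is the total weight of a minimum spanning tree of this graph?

Sort edges by weight, then run Kruskal:
C-D (2): add — endpoints in different components.
A-F (3): add — endpoints in different components.
B-D (4): add — endpoints in different components.
E-F (6): add — endpoints in different components.
A-B (12): add — endpoints in different components.
MST edges: C-D, A-F, B-D, E-F, A-B; total weight 2+3+4+6+12 = 27.

27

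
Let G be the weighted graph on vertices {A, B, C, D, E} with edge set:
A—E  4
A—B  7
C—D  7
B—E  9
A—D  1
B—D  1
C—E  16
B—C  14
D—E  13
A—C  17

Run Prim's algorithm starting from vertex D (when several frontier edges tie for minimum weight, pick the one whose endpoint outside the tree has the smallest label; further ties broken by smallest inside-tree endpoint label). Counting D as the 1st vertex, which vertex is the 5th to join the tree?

Prim, starting at D.
Step 1: frontier [A—D 1, B—D 1, C—D 7, D—E 13] → take A—D (1); add A.
Step 2: frontier [A—E 4, A—B 7, A—C 17, B—D 1, C—D 7, D—E 13] → take B—D (1); add B.
Step 3: frontier [A—E 4, A—C 17, B—E 9, B—C 14, C—D 7, D—E 13] → take A—E (4); add E.
Step 4: frontier [A—C 17, B—C 14, C—D 7, C—E 16] → take C—D (7); add C.
Vertex order: D, A, B, E, C. The 5th vertex is C.

C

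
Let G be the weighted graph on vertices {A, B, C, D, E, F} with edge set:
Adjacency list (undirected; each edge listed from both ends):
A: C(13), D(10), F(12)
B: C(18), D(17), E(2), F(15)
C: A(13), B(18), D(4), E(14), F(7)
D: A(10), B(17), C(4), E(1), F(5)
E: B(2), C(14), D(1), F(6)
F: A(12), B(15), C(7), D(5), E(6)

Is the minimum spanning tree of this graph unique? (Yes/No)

Kruskal's algorithm — process edges by increasing weight (ties by edge label):
D-E (1): add. Components now {A} {B} {C} {D,E} {F}
B-E (2): add. Components now {A} {B,D,E} {C} {F}
C-D (4): add. Components now {A} {B,C,D,E} {F}
D-F (5): add. Components now {A} {B,C,D,E,F}
E-F (6): skip — E and F already connected.
C-F (7): skip — C and F already connected.
A-D (10): add. Components now {A,B,C,D,E,F}
Every non-tree edge has weight strictly greater than the heaviest edge on the tree path between its endpoints, so the MST is unique.

Yes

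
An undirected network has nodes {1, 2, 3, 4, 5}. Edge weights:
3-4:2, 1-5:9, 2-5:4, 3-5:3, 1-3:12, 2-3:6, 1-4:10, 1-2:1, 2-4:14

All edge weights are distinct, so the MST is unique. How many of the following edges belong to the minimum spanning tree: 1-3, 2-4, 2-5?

Kruskal's algorithm — process edges by increasing weight (ties by edge label):
1-2 (1): add — endpoints in different components.
3-4 (2): add — endpoints in different components.
3-5 (3): add — endpoints in different components.
2-5 (4): add — endpoints in different components.
MST edge set: {1-2, 3-4, 3-5, 2-5}.
Of the listed edges, {2-5} are in the MST → 1.

1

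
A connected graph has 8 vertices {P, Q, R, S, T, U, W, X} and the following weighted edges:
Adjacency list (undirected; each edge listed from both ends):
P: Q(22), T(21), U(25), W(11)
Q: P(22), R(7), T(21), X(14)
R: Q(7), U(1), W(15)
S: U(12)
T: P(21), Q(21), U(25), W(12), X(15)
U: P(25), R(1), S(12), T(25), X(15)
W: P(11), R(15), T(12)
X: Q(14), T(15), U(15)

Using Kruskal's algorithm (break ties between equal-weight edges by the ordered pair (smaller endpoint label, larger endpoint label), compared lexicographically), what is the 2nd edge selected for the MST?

Q-R

Sort edges by weight, then run Kruskal:
R—U (1): add — endpoints in different components.
Q—R (7): add — endpoints in different components.
P—W (11): add — endpoints in different components.
S—U (12): add — endpoints in different components.
T—W (12): add — endpoints in different components.
Q—X (14): add — endpoints in different components.
R—W (15): add — endpoints in different components.
The 2nd edge added is Q—R.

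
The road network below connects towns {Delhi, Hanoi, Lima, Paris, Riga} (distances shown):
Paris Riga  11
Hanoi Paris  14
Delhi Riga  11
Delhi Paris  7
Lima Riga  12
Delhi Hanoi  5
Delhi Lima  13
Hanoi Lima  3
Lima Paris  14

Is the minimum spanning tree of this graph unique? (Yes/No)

Kruskal's algorithm — process edges by increasing weight (ties by edge label):
Hanoi Lima (3): add. Components now {Delhi} {Hanoi,Lima} {Riga} {Paris}
Delhi Hanoi (5): add. Components now {Delhi,Hanoi,Lima} {Riga} {Paris}
Delhi Paris (7): add. Components now {Delhi,Hanoi,Lima,Paris} {Riga}
Delhi Riga (11): add. Components now {Delhi,Hanoi,Lima,Paris,Riga}
Non-tree edge Paris Riga has weight 11, equal to the heaviest edge on its tree cycle — swapping gives another MST of the same weight. Not unique.

No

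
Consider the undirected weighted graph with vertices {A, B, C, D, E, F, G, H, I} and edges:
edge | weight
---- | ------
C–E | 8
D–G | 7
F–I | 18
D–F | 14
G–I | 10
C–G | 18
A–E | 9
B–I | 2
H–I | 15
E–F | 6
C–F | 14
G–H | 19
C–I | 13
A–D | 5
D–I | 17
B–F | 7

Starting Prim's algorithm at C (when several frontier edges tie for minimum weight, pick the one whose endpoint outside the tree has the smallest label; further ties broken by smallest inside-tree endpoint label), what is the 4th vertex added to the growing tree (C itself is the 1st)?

Grow the tree from C using Prim:
Step 1: cheapest edge leaving the tree is C–E (8); add E.
Step 2: cheapest edge leaving the tree is E–F (6); add F.
Step 3: cheapest edge leaving the tree is B–F (7); add B.
Step 4: cheapest edge leaving the tree is B–I (2); add I.
Step 5: cheapest edge leaving the tree is A–E (9); add A.
Step 6: cheapest edge leaving the tree is A–D (5); add D.
Step 7: cheapest edge leaving the tree is D–G (7); add G.
Step 8: cheapest edge leaving the tree is H–I (15); add H.
Vertex order: C, E, F, B, I, A, D, G, H. The 4th vertex is B.

B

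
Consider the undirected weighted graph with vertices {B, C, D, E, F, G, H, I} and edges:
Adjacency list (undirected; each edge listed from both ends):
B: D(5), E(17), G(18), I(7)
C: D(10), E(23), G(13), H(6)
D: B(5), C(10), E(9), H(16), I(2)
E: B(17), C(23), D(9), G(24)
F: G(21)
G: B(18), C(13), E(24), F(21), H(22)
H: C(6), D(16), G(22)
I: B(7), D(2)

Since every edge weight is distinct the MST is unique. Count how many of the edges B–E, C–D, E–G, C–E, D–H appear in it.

1

Kruskal's algorithm — process edges by increasing weight (ties by edge label):
D–I (2): add — endpoints in different components.
B–D (5): add — endpoints in different components.
C–H (6): add — endpoints in different components.
B–I (7): skip — B and I already connected.
D–E (9): add — endpoints in different components.
C–D (10): add — endpoints in different components.
C–G (13): add — endpoints in different components.
D–H (16): skip — D and H already connected.
B–E (17): skip — B and E already connected.
B–G (18): skip — B and G already connected.
F–G (21): add — endpoints in different components.
MST edge set: {D–I, B–D, C–H, D–E, C–D, C–G, F–G}.
Of the listed edges, {C–D} are in the MST → 1.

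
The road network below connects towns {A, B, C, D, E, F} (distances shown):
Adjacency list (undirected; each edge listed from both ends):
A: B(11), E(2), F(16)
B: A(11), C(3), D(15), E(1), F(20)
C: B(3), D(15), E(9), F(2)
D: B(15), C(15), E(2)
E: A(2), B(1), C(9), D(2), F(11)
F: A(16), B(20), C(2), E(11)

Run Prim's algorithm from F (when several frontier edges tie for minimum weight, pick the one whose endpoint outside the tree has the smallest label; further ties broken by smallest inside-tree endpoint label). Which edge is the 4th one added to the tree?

Prim's algorithm from F:
Step 1: cheapest edge leaving the tree is C F (2); add C.
Step 2: cheapest edge leaving the tree is B C (3); add B.
Step 3: cheapest edge leaving the tree is B E (1); add E.
Step 4: cheapest edge leaving the tree is A E (2); add A.
Step 5: cheapest edge leaving the tree is D E (2); add D.
The 4th edge added is A E.

A-E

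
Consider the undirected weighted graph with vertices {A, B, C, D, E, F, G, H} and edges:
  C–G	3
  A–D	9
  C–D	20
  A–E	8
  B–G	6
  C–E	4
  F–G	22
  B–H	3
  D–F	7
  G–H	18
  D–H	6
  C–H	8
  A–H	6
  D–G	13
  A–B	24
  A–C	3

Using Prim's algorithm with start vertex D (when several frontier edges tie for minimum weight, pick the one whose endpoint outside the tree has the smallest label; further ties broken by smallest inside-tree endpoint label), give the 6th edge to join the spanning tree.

C-E

Grow the tree from D using Prim:
Step 1: cheapest edge leaving the tree is D–H (6); add H.
Step 2: cheapest edge leaving the tree is B–H (3); add B.
Step 3: cheapest edge leaving the tree is A–H (6); add A.
Step 4: cheapest edge leaving the tree is A–C (3); add C.
Step 5: cheapest edge leaving the tree is C–G (3); add G.
Step 6: cheapest edge leaving the tree is C–E (4); add E.
Step 7: cheapest edge leaving the tree is D–F (7); add F.
The 6th edge added is C–E.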